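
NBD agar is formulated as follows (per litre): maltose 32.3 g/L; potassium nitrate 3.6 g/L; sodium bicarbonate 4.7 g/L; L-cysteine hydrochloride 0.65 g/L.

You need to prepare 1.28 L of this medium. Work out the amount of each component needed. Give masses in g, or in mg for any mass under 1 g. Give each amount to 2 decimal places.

maltose 41.34 g; potassium nitrate 4.61 g; sodium bicarbonate 6.02 g; L-cysteine hydrochloride 832.00 mg

Scale factor relative to 1 L: 1.28.
maltose: 32.3 g/L × 1.28 L = 41.34 g
potassium nitrate: 3.6 g/L × 1.28 L = 4.61 g
sodium bicarbonate: 4.7 g/L × 1.28 L = 6.02 g
L-cysteine hydrochloride: 0.65 g/L × 1.28 L = 0.832 g = 832.00 mg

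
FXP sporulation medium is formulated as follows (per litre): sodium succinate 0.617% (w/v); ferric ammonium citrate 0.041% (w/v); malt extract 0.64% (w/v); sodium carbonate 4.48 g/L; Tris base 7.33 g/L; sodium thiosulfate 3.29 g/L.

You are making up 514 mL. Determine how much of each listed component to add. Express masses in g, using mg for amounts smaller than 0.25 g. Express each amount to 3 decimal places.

sodium succinate 3.171 g; ferric ammonium citrate 210.740 mg; malt extract 3.290 g; sodium carbonate 2.303 g; Tris base 3.768 g; sodium thiosulfate 1.691 g

Target volume = 514 mL = 0.514 L.
sodium succinate: 0.617% w/v = 6.17 g/L → 6.17 × 0.514 L = 3.171 g
ferric ammonium citrate: 0.041% w/v = 0.41 g/L → 0.41 × 0.514 L = 0.21074 g = 210.740 mg
malt extract: 0.64% w/v = 6.4 g/L → 6.4 × 0.514 L = 3.290 g
sodium carbonate: 4.48 g/L × 0.514 L = 2.303 g
Tris base: 7.33 g/L × 0.514 L = 3.768 g
sodium thiosulfate: 3.29 g/L × 0.514 L = 1.691 g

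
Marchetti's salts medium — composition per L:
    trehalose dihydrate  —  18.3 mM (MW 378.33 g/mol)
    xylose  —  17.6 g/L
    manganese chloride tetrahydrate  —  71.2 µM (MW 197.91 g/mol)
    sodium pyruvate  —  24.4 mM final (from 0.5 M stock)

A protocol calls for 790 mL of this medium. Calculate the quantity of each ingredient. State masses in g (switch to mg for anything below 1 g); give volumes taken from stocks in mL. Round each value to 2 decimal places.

Working volume: 790 mL = 0.79 L.
trehalose dihydrate: 18.3 mmol/L × 378.33 g/mol × 0.79 L ÷ 1000 = 5.47 g
xylose: 17.6 g/L × 0.79 L = 13.90 g
manganese chloride tetrahydrate: 71.2 µmol/L × 197.91 g/mol × 0.79 L ÷ 1000 = 11.13 mg
sodium pyruvate: dilute stock: 24.4 mM × 790 mL ÷ 500 mM = 38.55 mL

trehalose dihydrate 5.47 g; xylose 13.90 g; manganese chloride tetrahydrate 11.13 mg; sodium pyruvate 38.55 mL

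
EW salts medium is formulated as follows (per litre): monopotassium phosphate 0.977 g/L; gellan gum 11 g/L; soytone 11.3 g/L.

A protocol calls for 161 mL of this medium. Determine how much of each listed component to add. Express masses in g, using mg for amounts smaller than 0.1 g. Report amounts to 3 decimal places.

Working volume: 161 mL = 0.161 L.
monopotassium phosphate: 0.977 g/L × 0.161 L = 0.157 g
gellan gum: 11 g/L × 0.161 L = 1.771 g
soytone: 11.3 g/L × 0.161 L = 1.819 g

monopotassium phosphate 0.157 g; gellan gum 1.771 g; soytone 1.819 g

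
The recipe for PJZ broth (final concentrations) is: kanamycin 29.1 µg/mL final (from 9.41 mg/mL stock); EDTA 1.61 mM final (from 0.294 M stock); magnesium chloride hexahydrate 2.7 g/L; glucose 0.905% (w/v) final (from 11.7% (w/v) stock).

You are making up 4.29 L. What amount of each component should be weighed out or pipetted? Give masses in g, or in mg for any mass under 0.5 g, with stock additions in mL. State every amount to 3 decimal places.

kanamycin 13.267 mL; EDTA 23.493 mL; magnesium chloride hexahydrate 11.583 g; glucose 331.833 mL

Scale factor relative to 1 L: 4.29.
kanamycin: V = C2·V2/C1 = 29.1 µg/mL × 4290 mL ÷ 9410 µg/mL = 13.267 mL
EDTA: dilute stock: 1.61 mM × 4290 mL ÷ 294 mM = 23.493 mL
magnesium chloride hexahydrate: 2.7 g/L × 4.29 L = 11.583 g
glucose: dilute stock: 0.905% ÷ 11.7% × 4290 mL = 331.833 mL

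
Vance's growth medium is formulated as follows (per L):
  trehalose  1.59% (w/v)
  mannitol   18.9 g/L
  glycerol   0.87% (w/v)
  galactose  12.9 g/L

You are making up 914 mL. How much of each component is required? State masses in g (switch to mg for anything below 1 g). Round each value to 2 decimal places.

Target volume = 914 mL = 0.914 L.
trehalose: 1.59% w/v = 15.9 g/L → 15.9 × 0.914 L = 14.53 g
mannitol: 18.9 g/L × 0.914 L = 17.27 g
glycerol: 0.87 g per 100 mL × 914 mL ÷ 100 = 7.95 g
galactose: 12.9 g/L × 0.914 L = 11.79 g

trehalose 14.53 g; mannitol 17.27 g; glycerol 7.95 g; galactose 11.79 g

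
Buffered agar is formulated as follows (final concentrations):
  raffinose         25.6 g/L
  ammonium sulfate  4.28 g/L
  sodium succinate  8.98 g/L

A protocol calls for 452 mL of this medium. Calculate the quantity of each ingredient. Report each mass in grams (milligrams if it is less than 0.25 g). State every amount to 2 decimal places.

Working volume: 452 mL = 0.452 L.
raffinose: 25.6 g/L × 0.452 L = 11.57 g
ammonium sulfate: 4.28 g/L × 0.452 L = 1.93 g
sodium succinate: 8.98 g/L × 0.452 L = 4.06 g

raffinose 11.57 g; ammonium sulfate 1.93 g; sodium succinate 4.06 g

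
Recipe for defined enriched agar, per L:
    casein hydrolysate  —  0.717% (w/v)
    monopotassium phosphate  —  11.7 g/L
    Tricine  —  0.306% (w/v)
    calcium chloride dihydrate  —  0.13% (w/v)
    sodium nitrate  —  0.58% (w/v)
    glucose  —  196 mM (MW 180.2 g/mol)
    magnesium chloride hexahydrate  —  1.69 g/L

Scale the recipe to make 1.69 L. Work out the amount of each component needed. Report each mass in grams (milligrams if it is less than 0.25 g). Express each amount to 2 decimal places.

casein hydrolysate 12.12 g; monopotassium phosphate 19.77 g; Tricine 5.17 g; calcium chloride dihydrate 2.20 g; sodium nitrate 9.80 g; glucose 59.69 g; magnesium chloride hexahydrate 2.86 g

Working volume: 1.69 L.
casein hydrolysate: 0.717 g per 100 mL × 1690 mL ÷ 100 = 12.12 g
monopotassium phosphate: 11.7 g/L × 1.69 L = 19.77 g
Tricine: 0.306% w/v = 3.06 g/L → 3.06 × 1.69 L = 5.17 g
calcium chloride dihydrate: 0.13 g per 100 mL × 1690 mL ÷ 100 = 2.20 g
sodium nitrate: 0.58 g per 100 mL × 1690 mL ÷ 100 = 9.80 g
glucose: 196 mmol/L × 180.2 g/mol × 1.69 L ÷ 1000 = 59.69 g
magnesium chloride hexahydrate: 1.69 g/L × 1.69 L = 2.86 g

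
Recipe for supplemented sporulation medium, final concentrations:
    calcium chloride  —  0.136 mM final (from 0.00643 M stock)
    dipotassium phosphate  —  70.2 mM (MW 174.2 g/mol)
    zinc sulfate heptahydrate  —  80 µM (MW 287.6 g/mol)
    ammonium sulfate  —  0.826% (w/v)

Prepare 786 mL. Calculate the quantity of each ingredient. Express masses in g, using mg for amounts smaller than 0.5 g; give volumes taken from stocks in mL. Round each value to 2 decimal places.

calcium chloride 16.62 mL; dipotassium phosphate 9.61 g; zinc sulfate heptahydrate 18.08 mg; ammonium sulfate 6.49 g

Target volume = 786 mL = 0.786 L.
calcium chloride: V = C2·V2/C1 = 0.136 mM × 786 mL ÷ 6.43 mM = 16.62 mL
dipotassium phosphate: 70.2 mmol/L × 174.2 g/mol × 0.786 L ÷ 1000 = 9.61 g
zinc sulfate heptahydrate: 80 µmol/L × 287.6 g/mol × 0.786 L ÷ 1000 = 18.08 mg
ammonium sulfate: 0.826 g per 100 mL × 786 mL ÷ 100 = 6.49 g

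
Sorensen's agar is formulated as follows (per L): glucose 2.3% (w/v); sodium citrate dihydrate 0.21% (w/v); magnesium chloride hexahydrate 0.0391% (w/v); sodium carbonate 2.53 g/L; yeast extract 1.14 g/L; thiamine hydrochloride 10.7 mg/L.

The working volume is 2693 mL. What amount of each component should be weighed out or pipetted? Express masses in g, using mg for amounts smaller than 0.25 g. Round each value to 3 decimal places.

Scale factor relative to 1 L: 2.693.
glucose: 2.3 g per 100 mL × 2693 mL ÷ 100 = 61.939 g
sodium citrate dihydrate: 0.21 g per 100 mL × 2693 mL ÷ 100 = 5.655 g
magnesium chloride hexahydrate: 0.0391% w/v = 0.391 g/L → 0.391 × 2.693 L = 1.053 g
sodium carbonate: 2.53 g/L × 2.693 L = 6.813 g
yeast extract: 1.14 g/L × 2.693 L = 3.070 g
thiamine hydrochloride: 10.7 mg/L × 2.693 L = 28.815 mg

glucose 61.939 g; sodium citrate dihydrate 5.655 g; magnesium chloride hexahydrate 1.053 g; sodium carbonate 6.813 g; yeast extract 3.070 g; thiamine hydrochloride 28.815 mg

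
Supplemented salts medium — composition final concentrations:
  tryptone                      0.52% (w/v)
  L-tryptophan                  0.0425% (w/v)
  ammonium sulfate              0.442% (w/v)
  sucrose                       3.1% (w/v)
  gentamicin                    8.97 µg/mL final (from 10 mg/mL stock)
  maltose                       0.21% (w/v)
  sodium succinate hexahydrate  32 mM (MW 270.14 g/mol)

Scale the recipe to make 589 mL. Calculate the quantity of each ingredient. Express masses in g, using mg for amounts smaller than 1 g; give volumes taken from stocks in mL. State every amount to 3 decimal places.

Scale factor relative to 1 L: 0.589.
tryptone: 0.52% w/v = 5.2 g/L → 5.2 × 0.589 L = 3.063 g
L-tryptophan: 0.0425% w/v = 0.425 g/L → 0.425 × 0.589 L = 0.250325 g = 250.325 mg
ammonium sulfate: 0.442% w/v = 4.42 g/L → 4.42 × 0.589 L = 2.603 g
sucrose: 3.1% w/v = 31 g/L → 31 × 0.589 L = 18.259 g
gentamicin: dilute stock: 8.97 µg/mL × 589 mL ÷ 10000 µg/mL = 0.528 mL
maltose: 0.21 g per 100 mL × 589 mL ÷ 100 = 1.237 g
sodium succinate hexahydrate: 32 mmol/L × 270.14 g/mol × 0.589 L ÷ 1000 = 5.092 g

tryptone 3.063 g; L-tryptophan 250.325 mg; ammonium sulfate 2.603 g; sucrose 18.259 g; gentamicin 0.528 mL; maltose 1.237 g; sodium succinate hexahydrate 5.092 g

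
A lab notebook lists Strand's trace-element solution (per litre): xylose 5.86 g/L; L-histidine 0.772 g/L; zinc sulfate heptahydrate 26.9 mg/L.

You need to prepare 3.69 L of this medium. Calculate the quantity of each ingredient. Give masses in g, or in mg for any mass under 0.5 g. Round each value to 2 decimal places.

Working volume: 3.69 L.
xylose: 5.86 g/L × 3.69 L = 21.62 g
L-histidine: 0.772 g/L × 3.69 L = 2.85 g
zinc sulfate heptahydrate: 26.9 mg/L × 3.69 L = 99.26 mg

xylose 21.62 g; L-histidine 2.85 g; zinc sulfate heptahydrate 99.26 mg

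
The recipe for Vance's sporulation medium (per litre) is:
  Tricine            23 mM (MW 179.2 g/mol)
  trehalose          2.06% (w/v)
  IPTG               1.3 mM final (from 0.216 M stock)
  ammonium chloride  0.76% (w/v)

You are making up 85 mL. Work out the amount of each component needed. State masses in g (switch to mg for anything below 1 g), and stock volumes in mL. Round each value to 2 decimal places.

Scale factor relative to 1 L: 0.085.
Tricine: 23 mmol/L × 179.2 mg/mmol × 0.085 L = 350.34 mg
trehalose: 2.06% w/v = 20.6 g/L → 20.6 × 0.085 L = 1.75 g
IPTG: C1V1 = C2V2 → 1.3 mM × 85 mL ÷ 216 mM = 0.51 mL
ammonium chloride: 0.76% w/v = 7.6 g/L → 7.6 × 0.085 L = 0.646 g = 646.00 mg

Tricine 350.34 mg; trehalose 1.75 g; IPTG 0.51 mL; ammonium chloride 646.00 mg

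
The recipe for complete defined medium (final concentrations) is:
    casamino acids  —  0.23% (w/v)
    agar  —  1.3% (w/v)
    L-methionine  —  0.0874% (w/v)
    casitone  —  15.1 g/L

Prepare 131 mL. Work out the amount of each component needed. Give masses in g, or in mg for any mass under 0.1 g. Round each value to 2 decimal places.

casamino acids 0.30 g; agar 1.70 g; L-methionine 0.11 g; casitone 1.98 g

Target volume = 131 mL = 0.131 L.
casamino acids: 0.23 g per 100 mL × 131 mL ÷ 100 = 0.30 g
agar: 1.3% w/v = 13 g/L → 13 × 0.131 L = 1.70 g
L-methionine: 0.0874% w/v = 0.874 g/L → 0.874 × 0.131 L = 0.11 g
casitone: 15.1 g/L × 0.131 L = 1.98 g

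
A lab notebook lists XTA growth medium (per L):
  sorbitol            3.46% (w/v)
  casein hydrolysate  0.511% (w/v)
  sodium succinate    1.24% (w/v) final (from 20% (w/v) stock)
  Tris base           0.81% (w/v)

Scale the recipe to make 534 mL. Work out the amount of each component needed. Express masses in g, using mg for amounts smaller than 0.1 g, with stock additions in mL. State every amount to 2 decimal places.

sorbitol 18.48 g; casein hydrolysate 2.73 g; sodium succinate 33.11 mL; Tris base 4.33 g

Working volume: 534 mL = 0.534 L.
sorbitol: 3.46% w/v = 34.6 g/L → 34.6 × 0.534 L = 18.48 g
casein hydrolysate: 0.511 g per 100 mL × 534 mL ÷ 100 = 2.73 g
sodium succinate: C1V1 = C2V2 → 1.24% ÷ 20% × 534 mL = 33.11 mL
Tris base: 0.81 g per 100 mL × 534 mL ÷ 100 = 4.33 g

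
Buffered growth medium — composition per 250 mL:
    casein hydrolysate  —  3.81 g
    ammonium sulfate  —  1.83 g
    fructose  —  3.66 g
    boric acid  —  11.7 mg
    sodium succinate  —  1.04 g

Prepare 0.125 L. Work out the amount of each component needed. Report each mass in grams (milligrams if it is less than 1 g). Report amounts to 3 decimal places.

casein hydrolysate 1.905 g; ammonium sulfate 915.000 mg; fructose 1.830 g; boric acid 5.850 mg; sodium succinate 520.000 mg

Ratio of target to recipe volume: 125 / 250 = 0.5.
casein hydrolysate: 3.81 g × (125 mL / 250 mL) = 1.905 g
ammonium sulfate: 1.83 g × (125 mL / 250 mL) = 0.915 g = 915.000 mg
fructose: 3.66 g × (125 mL / 250 mL) = 1.830 g
boric acid: 11.7 mg × (125 mL / 250 mL) = 5.850 mg
sodium succinate: 1.04 g × (125 mL / 250 mL) = 0.52 g = 520.000 mg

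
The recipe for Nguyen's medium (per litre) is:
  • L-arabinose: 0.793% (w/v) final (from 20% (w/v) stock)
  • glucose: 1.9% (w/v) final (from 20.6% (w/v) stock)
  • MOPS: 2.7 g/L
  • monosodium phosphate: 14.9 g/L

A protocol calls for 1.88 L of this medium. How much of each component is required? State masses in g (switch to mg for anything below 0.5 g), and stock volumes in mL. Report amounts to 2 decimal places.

L-arabinose 74.54 mL; glucose 173.40 mL; MOPS 5.08 g; monosodium phosphate 28.01 g

Working volume: 1.88 L.
L-arabinose: dilute stock: 0.793% ÷ 20% × 1880 mL = 74.54 mL
glucose: dilute stock: 1.9% ÷ 20.6% × 1880 mL = 173.40 mL
MOPS: 2.7 g/L × 1.88 L = 5.08 g
monosodium phosphate: 14.9 g/L × 1.88 L = 28.01 g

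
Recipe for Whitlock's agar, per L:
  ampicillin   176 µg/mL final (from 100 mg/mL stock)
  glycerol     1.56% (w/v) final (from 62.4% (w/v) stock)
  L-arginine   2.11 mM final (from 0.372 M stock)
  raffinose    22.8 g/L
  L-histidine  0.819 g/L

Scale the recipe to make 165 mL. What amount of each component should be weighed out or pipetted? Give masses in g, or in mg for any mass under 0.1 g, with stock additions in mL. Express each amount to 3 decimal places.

ampicillin 0.290 mL; glycerol 4.125 mL; L-arginine 0.936 mL; raffinose 3.762 g; L-histidine 0.135 g

Working volume: 165 mL = 0.165 L.
ampicillin: V = C2·V2/C1 = 176 µg/mL × 165 mL ÷ 100000 µg/mL = 0.290 mL
glycerol: V = C2·V2/C1 = 1.56% ÷ 62.4% × 165 mL = 4.125 mL
L-arginine: V = C2·V2/C1 = 2.11 mM × 165 mL ÷ 372 mM = 0.936 mL
raffinose: 22.8 g/L × 0.165 L = 3.762 g
L-histidine: 0.819 g/L × 0.165 L = 0.135 g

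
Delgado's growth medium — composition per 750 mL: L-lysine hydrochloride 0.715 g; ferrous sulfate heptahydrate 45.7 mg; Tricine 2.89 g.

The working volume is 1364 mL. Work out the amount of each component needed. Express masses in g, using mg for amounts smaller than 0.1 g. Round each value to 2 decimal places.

L-lysine hydrochloride 1.30 g; ferrous sulfate heptahydrate 83.11 mg; Tricine 5.26 g

Ratio of target to recipe volume: 1364 / 750 = 1.81867.
L-lysine hydrochloride: 0.715 g × (1364 mL / 750 mL) = 1.30 g
ferrous sulfate heptahydrate: 45.7 mg × (1364 mL / 750 mL) = 83.11 mg
Tricine: 2.89 g × (1364 mL / 750 mL) = 5.26 g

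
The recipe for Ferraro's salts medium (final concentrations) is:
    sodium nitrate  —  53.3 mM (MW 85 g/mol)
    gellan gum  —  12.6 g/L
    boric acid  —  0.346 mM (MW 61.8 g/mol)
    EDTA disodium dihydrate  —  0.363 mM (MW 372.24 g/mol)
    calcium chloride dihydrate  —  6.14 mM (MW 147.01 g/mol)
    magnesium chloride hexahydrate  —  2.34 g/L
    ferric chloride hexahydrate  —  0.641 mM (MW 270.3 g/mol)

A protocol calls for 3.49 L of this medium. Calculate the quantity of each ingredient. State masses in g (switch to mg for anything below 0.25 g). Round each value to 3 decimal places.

Working volume: 3.49 L.
sodium nitrate: 53.3 mmol/L × 85 g/mol × 3.49 L ÷ 1000 = 15.811 g
gellan gum: 12.6 g/L × 3.49 L = 43.974 g
boric acid: 0.346 mmol/L × 61.8 mg/mmol × 3.49 L = 74.626 mg
EDTA disodium dihydrate: 0.363 mmol/L × 372.24 g/mol × 3.49 L ÷ 1000 = 0.472 g
calcium chloride dihydrate: 6.14 mmol/L × 147.01 g/mol × 3.49 L ÷ 1000 = 3.150 g
magnesium chloride hexahydrate: 2.34 g/L × 3.49 L = 8.167 g
ferric chloride hexahydrate: 0.641 mmol/L × 270.3 g/mol × 3.49 L ÷ 1000 = 0.605 g

sodium nitrate 15.811 g; gellan gum 43.974 g; boric acid 74.626 mg; EDTA disodium dihydrate 0.472 g; calcium chloride dihydrate 3.150 g; magnesium chloride hexahydrate 8.167 g; ferric chloride hexahydrate 0.605 g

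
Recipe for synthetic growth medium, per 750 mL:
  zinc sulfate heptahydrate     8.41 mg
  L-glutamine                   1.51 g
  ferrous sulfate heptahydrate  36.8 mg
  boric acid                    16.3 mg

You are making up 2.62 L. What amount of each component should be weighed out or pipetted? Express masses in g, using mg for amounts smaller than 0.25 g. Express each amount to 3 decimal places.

Scale factor = 2620 mL / 750 mL = 3.49333.
zinc sulfate heptahydrate: 8.41 mg × (2620 mL / 750 mL) = 29.379 mg
L-glutamine: 1.51 g × (2620 mL / 750 mL) = 5.275 g
ferrous sulfate heptahydrate: 36.8 mg × (2620 mL / 750 mL) = 128.555 mg
boric acid: 16.3 mg × (2620 mL / 750 mL) = 56.941 mg

zinc sulfate heptahydrate 29.379 mg; L-glutamine 5.275 g; ferrous sulfate heptahydrate 128.555 mg; boric acid 56.941 mg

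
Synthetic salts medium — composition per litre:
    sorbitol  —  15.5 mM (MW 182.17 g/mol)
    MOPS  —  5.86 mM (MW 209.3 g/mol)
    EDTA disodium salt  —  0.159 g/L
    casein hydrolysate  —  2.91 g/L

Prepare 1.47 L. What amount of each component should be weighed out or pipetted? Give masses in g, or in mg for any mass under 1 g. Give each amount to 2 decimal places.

Scale factor relative to 1 L: 1.47.
sorbitol: 15.5 mmol/L × 182.17 g/mol × 1.47 L ÷ 1000 = 4.15 g
MOPS: 5.86 mmol/L × 209.3 g/mol × 1.47 L ÷ 1000 = 1.80 g
EDTA disodium salt: 0.159 g/L × 1.47 L = 0.23373 g = 233.73 mg
casein hydrolysate: 2.91 g/L × 1.47 L = 4.28 g

sorbitol 4.15 g; MOPS 1.80 g; EDTA disodium salt 233.73 mg; casein hydrolysate 4.28 g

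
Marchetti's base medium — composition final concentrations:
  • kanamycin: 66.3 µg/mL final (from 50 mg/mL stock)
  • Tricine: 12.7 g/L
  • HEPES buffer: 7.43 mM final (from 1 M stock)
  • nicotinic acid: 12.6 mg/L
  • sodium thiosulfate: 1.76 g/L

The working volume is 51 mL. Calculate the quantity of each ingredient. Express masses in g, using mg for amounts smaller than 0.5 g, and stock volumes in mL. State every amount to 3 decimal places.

Working volume: 51 mL = 0.051 L.
kanamycin: dilute stock: 66.3 µg/mL × 51 mL ÷ 50000 µg/mL = 0.068 mL
Tricine: 12.7 g/L × 0.051 L = 0.648 g
HEPES buffer: V = C2·V2/C1 = 7.43 mM × 51 mL ÷ 1000 mM = 0.379 mL
nicotinic acid: 12.6 mg/L × 0.051 L = 0.643 mg
sodium thiosulfate: 1.76 g/L × 0.051 L = 0.08976 g = 89.760 mg

kanamycin 0.068 mL; Tricine 0.648 g; HEPES buffer 0.379 mL; nicotinic acid 0.643 mg; sodium thiosulfate 89.760 mg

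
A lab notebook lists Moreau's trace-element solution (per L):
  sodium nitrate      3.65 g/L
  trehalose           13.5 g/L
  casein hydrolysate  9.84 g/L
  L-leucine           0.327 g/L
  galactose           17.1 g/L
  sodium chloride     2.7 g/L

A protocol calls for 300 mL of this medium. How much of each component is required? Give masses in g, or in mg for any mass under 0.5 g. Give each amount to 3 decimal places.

sodium nitrate 1.095 g; trehalose 4.050 g; casein hydrolysate 2.952 g; L-leucine 98.100 mg; galactose 5.130 g; sodium chloride 0.810 g

Scale factor relative to 1 L: 0.3.
sodium nitrate: 3.65 g/L × 0.3 L = 1.095 g
trehalose: 13.5 g/L × 0.3 L = 4.050 g
casein hydrolysate: 9.84 g/L × 0.3 L = 2.952 g
L-leucine: 0.327 g/L × 0.3 L = 0.0981 g = 98.100 mg
galactose: 17.1 g/L × 0.3 L = 5.130 g
sodium chloride: 2.7 g/L × 0.3 L = 0.810 g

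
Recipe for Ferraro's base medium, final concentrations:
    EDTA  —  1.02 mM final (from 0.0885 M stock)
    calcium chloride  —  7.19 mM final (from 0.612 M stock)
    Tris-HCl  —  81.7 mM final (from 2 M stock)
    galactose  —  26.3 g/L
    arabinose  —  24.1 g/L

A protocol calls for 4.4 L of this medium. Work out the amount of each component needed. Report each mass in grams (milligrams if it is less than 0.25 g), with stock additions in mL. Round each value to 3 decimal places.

Working volume: 4.4 L.
EDTA: dilute stock: 1.02 mM × 4400 mL ÷ 88.5 mM = 50.712 mL
calcium chloride: dilute stock: 7.19 mM × 4400 mL ÷ 612 mM = 51.693 mL
Tris-HCl: V = C2·V2/C1 = 81.7 mM × 4400 mL ÷ 2000 mM = 179.740 mL
galactose: 26.3 g/L × 4.4 L = 115.720 g
arabinose: 24.1 g/L × 4.4 L = 106.040 g

EDTA 50.712 mL; calcium chloride 51.693 mL; Tris-HCl 179.740 mL; galactose 115.720 g; arabinose 106.040 g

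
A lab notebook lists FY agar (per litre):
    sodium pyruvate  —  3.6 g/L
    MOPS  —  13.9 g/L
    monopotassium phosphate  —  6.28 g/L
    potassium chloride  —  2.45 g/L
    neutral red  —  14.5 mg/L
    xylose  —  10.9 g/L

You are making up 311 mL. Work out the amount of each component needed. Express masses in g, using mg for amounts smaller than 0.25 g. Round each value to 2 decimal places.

sodium pyruvate 1.12 g; MOPS 4.32 g; monopotassium phosphate 1.95 g; potassium chloride 0.76 g; neutral red 4.51 mg; xylose 3.39 g

Target volume = 311 mL = 0.311 L.
sodium pyruvate: 3.6 g/L × 0.311 L = 1.12 g
MOPS: 13.9 g/L × 0.311 L = 4.32 g
monopotassium phosphate: 6.28 g/L × 0.311 L = 1.95 g
potassium chloride: 2.45 g/L × 0.311 L = 0.76 g
neutral red: 14.5 mg/L × 0.311 L = 4.51 mg
xylose: 10.9 g/L × 0.311 L = 3.39 g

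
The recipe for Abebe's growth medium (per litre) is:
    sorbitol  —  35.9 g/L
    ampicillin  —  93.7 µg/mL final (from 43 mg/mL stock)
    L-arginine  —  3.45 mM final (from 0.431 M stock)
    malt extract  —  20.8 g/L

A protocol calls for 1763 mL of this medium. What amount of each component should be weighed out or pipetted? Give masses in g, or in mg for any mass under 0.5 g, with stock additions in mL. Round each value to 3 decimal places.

Target volume = 1763 mL = 1.763 L.
sorbitol: 35.9 g/L × 1.763 L = 63.292 g
ampicillin: dilute stock: 93.7 µg/mL × 1763 mL ÷ 43000 µg/mL = 3.842 mL
L-arginine: V = C2·V2/C1 = 3.45 mM × 1763 mL ÷ 431 mM = 14.112 mL
malt extract: 20.8 g/L × 1.763 L = 36.670 g

sorbitol 63.292 g; ampicillin 3.842 mL; L-arginine 14.112 mL; malt extract 36.670 g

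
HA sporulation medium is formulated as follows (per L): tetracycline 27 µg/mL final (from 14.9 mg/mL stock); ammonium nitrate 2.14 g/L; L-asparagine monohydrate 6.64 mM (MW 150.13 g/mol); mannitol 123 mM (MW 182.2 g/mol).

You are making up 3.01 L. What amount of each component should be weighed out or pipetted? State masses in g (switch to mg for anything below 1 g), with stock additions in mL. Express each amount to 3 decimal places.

Scale factor relative to 1 L: 3.01.
tetracycline: C1V1 = C2V2 → 27 µg/mL × 3010 mL ÷ 14900 µg/mL = 5.454 mL
ammonium nitrate: 2.14 g/L × 3.01 L = 6.441 g
L-asparagine monohydrate: 6.64 mmol/L × 150.13 g/mol × 3.01 L ÷ 1000 = 3.001 g
mannitol: 123 mmol/L × 182.2 g/mol × 3.01 L ÷ 1000 = 67.456 g

tetracycline 5.454 mL; ammonium nitrate 6.441 g; L-asparagine monohydrate 3.001 g; mannitol 67.456 g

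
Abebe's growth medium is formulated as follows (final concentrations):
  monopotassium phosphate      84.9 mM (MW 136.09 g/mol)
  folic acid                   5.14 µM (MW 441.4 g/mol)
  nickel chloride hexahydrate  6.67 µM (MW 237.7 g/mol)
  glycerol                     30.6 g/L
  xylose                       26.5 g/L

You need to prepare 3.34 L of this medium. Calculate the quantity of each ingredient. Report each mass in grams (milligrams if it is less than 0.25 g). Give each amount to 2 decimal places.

Working volume: 3.34 L.
monopotassium phosphate: 84.9 mmol/L × 136.09 g/mol × 3.34 L ÷ 1000 = 38.59 g
folic acid: 5.14 µmol/L × 441.4 g/mol × 3.34 L ÷ 1000 = 7.58 mg
nickel chloride hexahydrate: 6.67 µmol/L × 237.7 g/mol × 3.34 L ÷ 1000 = 5.30 mg
glycerol: 30.6 g/L × 3.34 L = 102.20 g
xylose: 26.5 g/L × 3.34 L = 88.51 g

monopotassium phosphate 38.59 g; folic acid 7.58 mg; nickel chloride hexahydrate 5.30 mg; glycerol 102.20 g; xylose 88.51 g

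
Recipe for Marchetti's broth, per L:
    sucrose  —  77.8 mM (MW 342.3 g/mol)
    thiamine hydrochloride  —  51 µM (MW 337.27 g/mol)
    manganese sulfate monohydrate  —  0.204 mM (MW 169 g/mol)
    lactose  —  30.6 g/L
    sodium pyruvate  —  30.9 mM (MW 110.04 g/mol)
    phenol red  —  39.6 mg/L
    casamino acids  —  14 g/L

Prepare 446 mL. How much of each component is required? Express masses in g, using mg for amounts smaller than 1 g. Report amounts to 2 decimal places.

Target volume = 446 mL = 0.446 L.
sucrose: 77.8 mmol/L × 342.3 g/mol × 0.446 L ÷ 1000 = 11.88 g
thiamine hydrochloride: 51 µmol/L × 337.27 g/mol × 0.446 L ÷ 1000 = 7.67 mg
manganese sulfate monohydrate: 0.204 mmol/L × 169 mg/mmol × 0.446 L = 15.38 mg
lactose: 30.6 g/L × 0.446 L = 13.65 g
sodium pyruvate: 30.9 mmol/L × 110.04 g/mol × 0.446 L ÷ 1000 = 1.52 g
phenol red: 39.6 mg/L × 0.446 L = 17.66 mg
casamino acids: 14 g/L × 0.446 L = 6.24 g

sucrose 11.88 g; thiamine hydrochloride 7.67 mg; manganese sulfate monohydrate 15.38 mg; lactose 13.65 g; sodium pyruvate 1.52 g; phenol red 17.66 mg; casamino acids 6.24 g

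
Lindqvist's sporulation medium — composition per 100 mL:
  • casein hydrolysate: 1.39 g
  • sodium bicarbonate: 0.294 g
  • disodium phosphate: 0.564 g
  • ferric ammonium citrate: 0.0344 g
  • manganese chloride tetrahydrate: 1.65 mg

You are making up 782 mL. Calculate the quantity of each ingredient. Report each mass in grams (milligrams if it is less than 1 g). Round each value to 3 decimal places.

casein hydrolysate 10.870 g; sodium bicarbonate 2.299 g; disodium phosphate 4.410 g; ferric ammonium citrate 269.008 mg; manganese chloride tetrahydrate 12.903 mg

Scale factor = 782 mL / 100 mL = 7.82.
casein hydrolysate: 1.39 g × (782 mL / 100 mL) = 10.870 g
sodium bicarbonate: 0.294 g × (782 mL / 100 mL) = 2.299 g
disodium phosphate: 0.564 g × (782 mL / 100 mL) = 4.410 g
ferric ammonium citrate: 0.0344 g × (782 mL / 100 mL) = 0.269008 g = 269.008 mg
manganese chloride tetrahydrate: 1.65 mg × (782 mL / 100 mL) = 12.903 mg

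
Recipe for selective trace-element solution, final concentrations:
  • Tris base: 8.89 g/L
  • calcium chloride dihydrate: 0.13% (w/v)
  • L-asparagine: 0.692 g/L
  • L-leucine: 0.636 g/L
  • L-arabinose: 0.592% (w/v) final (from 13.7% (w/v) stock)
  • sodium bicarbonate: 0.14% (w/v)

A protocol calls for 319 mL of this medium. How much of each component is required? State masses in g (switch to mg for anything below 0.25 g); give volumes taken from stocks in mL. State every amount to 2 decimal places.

Scale factor relative to 1 L: 0.319.
Tris base: 8.89 g/L × 0.319 L = 2.84 g
calcium chloride dihydrate: 0.13% w/v = 1.3 g/L → 1.3 × 0.319 L = 0.41 g
L-asparagine: 0.692 g/L × 0.319 L = 0.220748 g = 220.75 mg
L-leucine: 0.636 g/L × 0.319 L = 0.202884 g = 202.88 mg
L-arabinose: V = C2·V2/C1 = 0.592% ÷ 13.7% × 319 mL = 13.78 mL
sodium bicarbonate: 0.14% w/v = 1.4 g/L → 1.4 × 0.319 L = 0.45 g

Tris base 2.84 g; calcium chloride dihydrate 0.41 g; L-asparagine 220.75 mg; L-leucine 202.88 mg; L-arabinose 13.78 mL; sodium bicarbonate 0.45 g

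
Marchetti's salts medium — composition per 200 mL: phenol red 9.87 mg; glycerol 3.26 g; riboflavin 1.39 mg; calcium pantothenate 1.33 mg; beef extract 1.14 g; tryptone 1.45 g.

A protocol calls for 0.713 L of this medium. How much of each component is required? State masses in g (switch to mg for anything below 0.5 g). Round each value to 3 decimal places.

Ratio of target to recipe volume: 713 / 200 = 3.565.
phenol red: 9.87 mg × (713 mL / 200 mL) = 35.187 mg
glycerol: 3.26 g × (713 mL / 200 mL) = 11.622 g
riboflavin: 1.39 mg × (713 mL / 200 mL) = 4.955 mg
calcium pantothenate: 1.33 mg × (713 mL / 200 mL) = 4.741 mg
beef extract: 1.14 g × (713 mL / 200 mL) = 4.064 g
tryptone: 1.45 g × (713 mL / 200 mL) = 5.169 g

phenol red 35.187 mg; glycerol 11.622 g; riboflavin 4.955 mg; calcium pantothenate 4.741 mg; beef extract 4.064 g; tryptone 5.169 g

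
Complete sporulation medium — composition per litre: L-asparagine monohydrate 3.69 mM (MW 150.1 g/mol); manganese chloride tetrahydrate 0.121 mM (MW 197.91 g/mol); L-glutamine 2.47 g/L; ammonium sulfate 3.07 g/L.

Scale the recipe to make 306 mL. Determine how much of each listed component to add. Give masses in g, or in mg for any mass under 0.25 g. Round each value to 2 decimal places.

L-asparagine monohydrate 169.48 mg; manganese chloride tetrahydrate 7.33 mg; L-glutamine 0.76 g; ammonium sulfate 0.94 g

Working volume: 306 mL = 0.306 L.
L-asparagine monohydrate: 3.69 mmol/L × 150.1 mg/mmol × 0.306 L = 169.48 mg
manganese chloride tetrahydrate: 0.121 mmol/L × 197.91 mg/mmol × 0.306 L = 7.33 mg
L-glutamine: 2.47 g/L × 0.306 L = 0.76 g
ammonium sulfate: 3.07 g/L × 0.306 L = 0.94 g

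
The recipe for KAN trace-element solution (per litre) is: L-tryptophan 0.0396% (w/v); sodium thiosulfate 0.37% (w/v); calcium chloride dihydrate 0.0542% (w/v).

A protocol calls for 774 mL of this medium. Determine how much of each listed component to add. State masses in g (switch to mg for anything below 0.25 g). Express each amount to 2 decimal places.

L-tryptophan 0.31 g; sodium thiosulfate 2.86 g; calcium chloride dihydrate 0.42 g

Working volume: 774 mL = 0.774 L.
L-tryptophan: 0.0396% w/v = 0.396 g/L → 0.396 × 0.774 L = 0.31 g
sodium thiosulfate: 0.37% w/v = 3.7 g/L → 3.7 × 0.774 L = 2.86 g
calcium chloride dihydrate: 0.0542 g per 100 mL × 774 mL ÷ 100 = 0.42 g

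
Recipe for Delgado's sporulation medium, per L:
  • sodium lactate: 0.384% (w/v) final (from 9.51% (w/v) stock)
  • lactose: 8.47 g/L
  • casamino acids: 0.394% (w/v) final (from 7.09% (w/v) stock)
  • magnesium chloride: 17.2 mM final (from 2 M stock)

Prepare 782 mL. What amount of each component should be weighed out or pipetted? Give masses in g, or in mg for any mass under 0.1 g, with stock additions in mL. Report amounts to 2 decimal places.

sodium lactate 31.58 mL; lactose 6.62 g; casamino acids 43.46 mL; magnesium chloride 6.73 mL

Target volume = 782 mL = 0.782 L.
sodium lactate: dilute stock: 0.384% ÷ 9.51% × 782 mL = 31.58 mL
lactose: 8.47 g/L × 0.782 L = 6.62 g
casamino acids: C1V1 = C2V2 → 0.394% ÷ 7.09% × 782 mL = 43.46 mL
magnesium chloride: dilute stock: 17.2 mM × 782 mL ÷ 2000 mM = 6.73 mL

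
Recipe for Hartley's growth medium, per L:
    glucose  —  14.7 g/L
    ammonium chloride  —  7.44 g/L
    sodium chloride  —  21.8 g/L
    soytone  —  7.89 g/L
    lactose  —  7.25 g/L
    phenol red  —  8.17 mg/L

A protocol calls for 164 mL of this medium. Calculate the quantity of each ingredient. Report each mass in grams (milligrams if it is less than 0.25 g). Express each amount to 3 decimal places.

Scale factor relative to 1 L: 0.164.
glucose: 14.7 g/L × 0.164 L = 2.411 g
ammonium chloride: 7.44 g/L × 0.164 L = 1.220 g
sodium chloride: 21.8 g/L × 0.164 L = 3.575 g
soytone: 7.89 g/L × 0.164 L = 1.294 g
lactose: 7.25 g/L × 0.164 L = 1.189 g
phenol red: 8.17 mg/L × 0.164 L = 1.340 mg

glucose 2.411 g; ammonium chloride 1.220 g; sodium chloride 3.575 g; soytone 1.294 g; lactose 1.189 g; phenol red 1.340 mg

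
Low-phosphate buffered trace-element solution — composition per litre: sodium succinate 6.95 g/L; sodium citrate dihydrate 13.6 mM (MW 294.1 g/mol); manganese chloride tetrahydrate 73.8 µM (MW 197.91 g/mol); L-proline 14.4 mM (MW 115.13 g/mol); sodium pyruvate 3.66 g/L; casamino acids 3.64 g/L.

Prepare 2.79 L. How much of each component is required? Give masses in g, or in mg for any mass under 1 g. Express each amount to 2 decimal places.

sodium succinate 19.39 g; sodium citrate dihydrate 11.16 g; manganese chloride tetrahydrate 40.75 mg; L-proline 4.63 g; sodium pyruvate 10.21 g; casamino acids 10.16 g

Working volume: 2.79 L.
sodium succinate: 6.95 g/L × 2.79 L = 19.39 g
sodium citrate dihydrate: 13.6 mmol/L × 294.1 g/mol × 2.79 L ÷ 1000 = 11.16 g
manganese chloride tetrahydrate: 73.8 µmol/L × 197.91 g/mol × 2.79 L ÷ 1000 = 40.75 mg
L-proline: 14.4 mmol/L × 115.13 g/mol × 2.79 L ÷ 1000 = 4.63 g
sodium pyruvate: 3.66 g/L × 2.79 L = 10.21 g
casamino acids: 3.64 g/L × 2.79 L = 10.16 g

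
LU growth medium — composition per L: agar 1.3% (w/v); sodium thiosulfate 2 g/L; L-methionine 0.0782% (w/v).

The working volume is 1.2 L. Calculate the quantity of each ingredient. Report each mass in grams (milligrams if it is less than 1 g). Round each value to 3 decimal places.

Scale factor relative to 1 L: 1.2.
agar: 1.3% w/v = 13 g/L → 13 × 1.2 L = 15.600 g
sodium thiosulfate: 2 g/L × 1.2 L = 2.400 g
L-methionine: 0.0782 g per 100 mL × 1200 mL ÷ 100 = 0.9384 g = 938.400 mg

agar 15.600 g; sodium thiosulfate 2.400 g; L-methionine 938.400 mg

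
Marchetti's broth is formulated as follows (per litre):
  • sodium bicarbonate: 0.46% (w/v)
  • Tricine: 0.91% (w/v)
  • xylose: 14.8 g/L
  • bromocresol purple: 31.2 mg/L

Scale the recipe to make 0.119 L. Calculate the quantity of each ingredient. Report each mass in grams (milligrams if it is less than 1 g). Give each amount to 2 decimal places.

Working volume: 0.119 L.
sodium bicarbonate: 0.46% w/v = 4.6 g/L → 4.6 × 0.119 L = 0.5474 g = 547.40 mg
Tricine: 0.91 g per 100 mL × 119 mL ÷ 100 = 1.08 g
xylose: 14.8 g/L × 0.119 L = 1.76 g
bromocresol purple: 31.2 mg/L × 0.119 L = 3.71 mg

sodium bicarbonate 547.40 mg; Tricine 1.08 g; xylose 1.76 g; bromocresol purple 3.71 mg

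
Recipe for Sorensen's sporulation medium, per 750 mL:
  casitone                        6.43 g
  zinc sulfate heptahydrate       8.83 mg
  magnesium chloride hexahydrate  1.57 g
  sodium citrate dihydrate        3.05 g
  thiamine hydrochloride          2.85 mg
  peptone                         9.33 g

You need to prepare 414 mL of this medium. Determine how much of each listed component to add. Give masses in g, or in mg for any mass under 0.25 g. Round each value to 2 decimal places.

Ratio of target to recipe volume: 414 / 750 = 0.552.
casitone: 6.43 g × (414 mL / 750 mL) = 3.55 g
zinc sulfate heptahydrate: 8.83 mg × (414 mL / 750 mL) = 4.87 mg
magnesium chloride hexahydrate: 1.57 g × (414 mL / 750 mL) = 0.87 g
sodium citrate dihydrate: 3.05 g × (414 mL / 750 mL) = 1.68 g
thiamine hydrochloride: 2.85 mg × (414 mL / 750 mL) = 1.57 mg
peptone: 9.33 g × (414 mL / 750 mL) = 5.15 g

casitone 3.55 g; zinc sulfate heptahydrate 4.87 mg; magnesium chloride hexahydrate 0.87 g; sodium citrate dihydrate 1.68 g; thiamine hydrochloride 1.57 mg; peptone 5.15 g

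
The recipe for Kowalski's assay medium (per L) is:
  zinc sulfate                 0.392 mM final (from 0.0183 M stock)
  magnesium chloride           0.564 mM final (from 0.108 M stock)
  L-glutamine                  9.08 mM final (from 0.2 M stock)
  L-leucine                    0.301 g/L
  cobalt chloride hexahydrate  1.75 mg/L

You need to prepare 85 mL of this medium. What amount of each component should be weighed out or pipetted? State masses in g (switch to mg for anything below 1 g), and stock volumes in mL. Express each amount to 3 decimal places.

Target volume = 85 mL = 0.085 L.
zinc sulfate: V = C2·V2/C1 = 0.392 mM × 85 mL ÷ 18.3 mM = 1.821 mL
magnesium chloride: C1V1 = C2V2 → 0.564 mM × 85 mL ÷ 108 mM = 0.444 mL
L-glutamine: C1V1 = C2V2 → 9.08 mM × 85 mL ÷ 200 mM = 3.859 mL
L-leucine: 0.301 g/L × 0.085 L = 0.025585 g = 25.585 mg
cobalt chloride hexahydrate: 1.75 mg/L × 0.085 L = 0.149 mg

zinc sulfate 1.821 mL; magnesium chloride 0.444 mL; L-glutamine 3.859 mL; L-leucine 25.585 mg; cobalt chloride hexahydrate 0.149 mg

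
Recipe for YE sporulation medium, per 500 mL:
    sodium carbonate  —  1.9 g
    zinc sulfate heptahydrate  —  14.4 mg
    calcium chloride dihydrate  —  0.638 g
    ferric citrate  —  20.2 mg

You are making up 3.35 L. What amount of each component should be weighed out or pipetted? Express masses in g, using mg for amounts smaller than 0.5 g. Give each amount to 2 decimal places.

sodium carbonate 12.73 g; zinc sulfate heptahydrate 96.48 mg; calcium chloride dihydrate 4.27 g; ferric citrate 135.34 mg

Ratio of target to recipe volume: 3350 / 500 = 6.7.
sodium carbonate: 1.9 g × (3350 mL / 500 mL) = 12.73 g
zinc sulfate heptahydrate: 14.4 mg × (3350 mL / 500 mL) = 96.48 mg
calcium chloride dihydrate: 0.638 g × (3350 mL / 500 mL) = 4.27 g
ferric citrate: 20.2 mg × (3350 mL / 500 mL) = 135.34 mg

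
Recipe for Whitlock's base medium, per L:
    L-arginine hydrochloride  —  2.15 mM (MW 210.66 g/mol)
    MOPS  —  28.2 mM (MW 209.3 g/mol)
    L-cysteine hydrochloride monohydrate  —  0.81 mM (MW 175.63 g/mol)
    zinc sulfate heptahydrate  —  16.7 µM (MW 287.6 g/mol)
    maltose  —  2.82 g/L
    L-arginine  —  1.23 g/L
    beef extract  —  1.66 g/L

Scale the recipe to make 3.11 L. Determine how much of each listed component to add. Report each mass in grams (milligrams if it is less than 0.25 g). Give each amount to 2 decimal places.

Working volume: 3.11 L.
L-arginine hydrochloride: 2.15 mmol/L × 210.66 g/mol × 3.11 L ÷ 1000 = 1.41 g
MOPS: 28.2 mmol/L × 209.3 g/mol × 3.11 L ÷ 1000 = 18.36 g
L-cysteine hydrochloride monohydrate: 0.81 mmol/L × 175.63 g/mol × 3.11 L ÷ 1000 = 0.44 g
zinc sulfate heptahydrate: 16.7 µmol/L × 287.6 g/mol × 3.11 L ÷ 1000 = 14.94 mg
maltose: 2.82 g/L × 3.11 L = 8.77 g
L-arginine: 1.23 g/L × 3.11 L = 3.83 g
beef extract: 1.66 g/L × 3.11 L = 5.16 g

L-arginine hydrochloride 1.41 g; MOPS 18.36 g; L-cysteine hydrochloride monohydrate 0.44 g; zinc sulfate heptahydrate 14.94 mg; maltose 8.77 g; L-arginine 3.83 g; beef extract 5.16 g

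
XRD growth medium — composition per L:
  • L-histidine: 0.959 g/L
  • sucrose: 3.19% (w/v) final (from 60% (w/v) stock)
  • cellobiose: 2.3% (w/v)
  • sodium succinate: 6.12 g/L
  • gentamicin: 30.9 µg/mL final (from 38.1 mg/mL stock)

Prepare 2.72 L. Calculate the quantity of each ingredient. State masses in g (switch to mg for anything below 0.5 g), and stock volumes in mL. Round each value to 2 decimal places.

Working volume: 2.72 L.
L-histidine: 0.959 g/L × 2.72 L = 2.61 g
sucrose: V = C2·V2/C1 = 3.19% ÷ 60% × 2720 mL = 144.61 mL
cellobiose: 2.3 g per 100 mL × 2720 mL ÷ 100 = 62.56 g
sodium succinate: 6.12 g/L × 2.72 L = 16.65 g
gentamicin: V = C2·V2/C1 = 30.9 µg/mL × 2720 mL ÷ 38100 µg/mL = 2.21 mL

L-histidine 2.61 g; sucrose 144.61 mL; cellobiose 62.56 g; sodium succinate 16.65 g; gentamicin 2.21 mL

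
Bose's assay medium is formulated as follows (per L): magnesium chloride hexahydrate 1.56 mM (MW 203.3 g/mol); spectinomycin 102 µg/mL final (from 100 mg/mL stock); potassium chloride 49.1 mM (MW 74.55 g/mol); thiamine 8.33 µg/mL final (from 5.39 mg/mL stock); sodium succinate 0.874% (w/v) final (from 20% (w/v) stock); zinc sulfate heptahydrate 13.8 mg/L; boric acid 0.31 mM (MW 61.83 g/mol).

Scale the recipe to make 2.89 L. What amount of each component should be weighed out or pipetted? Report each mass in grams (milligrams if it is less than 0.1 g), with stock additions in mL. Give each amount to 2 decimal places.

Working volume: 2.89 L.
magnesium chloride hexahydrate: 1.56 mmol/L × 203.3 g/mol × 2.89 L ÷ 1000 = 0.92 g
spectinomycin: V = C2·V2/C1 = 102 µg/mL × 2890 mL ÷ 100000 µg/mL = 2.95 mL
potassium chloride: 49.1 mmol/L × 74.55 g/mol × 2.89 L ÷ 1000 = 10.58 g
thiamine: V = C2·V2/C1 = 8.33 µg/mL × 2890 mL ÷ 5390 µg/mL = 4.47 mL
sodium succinate: V = C2·V2/C1 = 0.874% ÷ 20% × 2890 mL = 126.29 mL
zinc sulfate heptahydrate: 13.8 mg/L × 2.89 L = 39.88 mg
boric acid: 0.31 mmol/L × 61.83 mg/mmol × 2.89 L = 55.39 mg

magnesium chloride hexahydrate 0.92 g; spectinomycin 2.95 mL; potassium chloride 10.58 g; thiamine 4.47 mL; sodium succinate 126.29 mL; zinc sulfate heptahydrate 39.88 mg; boric acid 55.39 mg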